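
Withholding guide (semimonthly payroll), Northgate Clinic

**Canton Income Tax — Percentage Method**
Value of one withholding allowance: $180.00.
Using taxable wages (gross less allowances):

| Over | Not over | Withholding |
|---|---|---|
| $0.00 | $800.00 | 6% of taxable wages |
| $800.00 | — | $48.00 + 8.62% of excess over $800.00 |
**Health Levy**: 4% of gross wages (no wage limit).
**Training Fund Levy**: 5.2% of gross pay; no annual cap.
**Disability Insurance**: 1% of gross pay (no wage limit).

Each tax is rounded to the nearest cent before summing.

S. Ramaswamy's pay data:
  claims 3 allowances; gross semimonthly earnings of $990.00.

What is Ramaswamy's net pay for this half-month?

$862.02

Canton Income Tax: taxable = $990.00 − 3×$180.00 = $450.00
  6% × $450.00 = $27.00
Health Levy: 4% × $990.00 = $39.60
Training Fund Levy: 5.2% × $990.00 = $51.48
Disability Insurance: 1% × $990.00 = $9.90
Total withheld: $27.00 + $39.60 + $51.48 + $9.90 = $127.98
Net pay: $990.00 − $127.98 = $862.02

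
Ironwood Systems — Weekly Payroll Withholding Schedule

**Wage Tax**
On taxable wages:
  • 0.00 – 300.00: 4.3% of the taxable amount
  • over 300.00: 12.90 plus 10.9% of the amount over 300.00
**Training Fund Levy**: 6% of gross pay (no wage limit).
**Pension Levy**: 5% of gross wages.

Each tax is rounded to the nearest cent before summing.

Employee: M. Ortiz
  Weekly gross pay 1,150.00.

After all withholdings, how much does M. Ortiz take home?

917.95

Wage Tax: taxable = 1,150.00
  12.90 + 10.9% × (1,150.00 − 300.00) = 12.90 + 10.9% × 850.00 = 105.55
Training Fund Levy: 6% × 1,150.00 = 69.00
Pension Levy: 5% × 1,150.00 = 57.50
Total withheld: 105.55 + 69.00 + 57.50 = 232.05
Net pay: 1,150.00 − 232.05 = 917.95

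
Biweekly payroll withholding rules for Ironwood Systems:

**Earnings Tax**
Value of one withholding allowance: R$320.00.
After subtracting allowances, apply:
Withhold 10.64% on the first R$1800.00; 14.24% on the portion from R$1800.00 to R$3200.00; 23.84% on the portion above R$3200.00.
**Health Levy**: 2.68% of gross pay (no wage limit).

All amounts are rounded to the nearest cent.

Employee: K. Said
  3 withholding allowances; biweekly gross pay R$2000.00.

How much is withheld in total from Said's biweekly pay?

R$164.26

Earnings Tax: taxable = R$2000.00 − 3×R$320.00 = R$1040.00
  10.64% × R$1040.00 = R$110.66
Health Levy: 2.68% × R$2000.00 = R$53.60
Total: R$110.66 + R$53.60 = R$164.26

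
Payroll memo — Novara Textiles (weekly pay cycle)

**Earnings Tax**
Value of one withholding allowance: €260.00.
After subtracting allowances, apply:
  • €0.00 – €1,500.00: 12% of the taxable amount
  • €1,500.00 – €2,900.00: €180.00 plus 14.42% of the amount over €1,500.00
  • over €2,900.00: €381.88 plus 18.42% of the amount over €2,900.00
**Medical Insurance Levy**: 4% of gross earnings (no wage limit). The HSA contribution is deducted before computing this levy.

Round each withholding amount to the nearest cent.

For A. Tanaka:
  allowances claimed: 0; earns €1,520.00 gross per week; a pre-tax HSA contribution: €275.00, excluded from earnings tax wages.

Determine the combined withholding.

Earnings Tax: taxable = €1,520.00 − €275.00 = €1,245.00
  12% × €1,245.00 = €149.40
Medical Insurance Levy: 4% × €1,245.00 = €49.80
Total: €149.40 + €49.80 = €199.20

€199.20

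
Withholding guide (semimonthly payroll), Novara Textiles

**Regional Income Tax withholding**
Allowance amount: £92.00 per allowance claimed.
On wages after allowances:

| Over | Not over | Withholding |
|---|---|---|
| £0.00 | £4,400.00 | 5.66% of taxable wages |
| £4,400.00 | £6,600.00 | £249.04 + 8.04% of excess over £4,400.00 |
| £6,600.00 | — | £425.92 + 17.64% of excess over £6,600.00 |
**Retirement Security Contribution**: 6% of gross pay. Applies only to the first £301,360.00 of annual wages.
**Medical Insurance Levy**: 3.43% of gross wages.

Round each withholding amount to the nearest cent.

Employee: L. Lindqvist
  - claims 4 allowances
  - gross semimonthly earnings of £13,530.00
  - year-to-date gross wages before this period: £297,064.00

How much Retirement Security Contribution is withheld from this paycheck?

£257.76

Retirement Security Contribution: cap £301,360.00 − YTD £297,064.00 = £4,296.00 subject; 6% × £4,296.00 = £257.76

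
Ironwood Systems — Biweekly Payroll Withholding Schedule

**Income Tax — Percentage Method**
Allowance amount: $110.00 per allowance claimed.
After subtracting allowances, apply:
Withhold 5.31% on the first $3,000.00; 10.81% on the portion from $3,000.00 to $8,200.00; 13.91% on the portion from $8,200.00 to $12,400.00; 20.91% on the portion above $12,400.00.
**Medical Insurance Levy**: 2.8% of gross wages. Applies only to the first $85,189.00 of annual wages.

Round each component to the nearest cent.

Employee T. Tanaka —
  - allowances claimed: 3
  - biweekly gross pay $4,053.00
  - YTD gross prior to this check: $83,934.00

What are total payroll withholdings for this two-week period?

$272.60

Income Tax: taxable = $4,053.00 − 3×$110.00 = $3,723.00
  $159.30 + 10.81% × ($3,723.00 − $3,000.00) = $159.30 + 10.81% × $723.00 = $237.46
Medical Insurance Levy: cap $85,189.00 − YTD $83,934.00 = $1,255.00 subject; 2.8% × $1,255.00 = $35.14
Total: $237.46 + $35.14 = $272.60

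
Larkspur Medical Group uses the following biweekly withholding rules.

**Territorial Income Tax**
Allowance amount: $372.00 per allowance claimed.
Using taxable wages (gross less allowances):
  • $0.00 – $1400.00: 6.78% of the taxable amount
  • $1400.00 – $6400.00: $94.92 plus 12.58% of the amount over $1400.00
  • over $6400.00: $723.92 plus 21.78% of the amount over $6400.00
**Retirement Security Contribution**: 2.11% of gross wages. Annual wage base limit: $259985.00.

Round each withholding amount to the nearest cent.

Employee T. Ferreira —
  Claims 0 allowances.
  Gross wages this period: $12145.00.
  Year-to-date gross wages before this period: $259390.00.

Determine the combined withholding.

$1987.73

Territorial Income Tax: taxable = $12145.00
  $723.92 + 21.78% × ($12145.00 − $6400.00) = $723.92 + 21.78% × $5745.00 = $1975.18
Retirement Security Contribution: cap $259985.00 − YTD $259390.00 = $595.00 subject; 2.11% × $595.00 = $12.55
Total: $1975.18 + $12.55 = $1987.73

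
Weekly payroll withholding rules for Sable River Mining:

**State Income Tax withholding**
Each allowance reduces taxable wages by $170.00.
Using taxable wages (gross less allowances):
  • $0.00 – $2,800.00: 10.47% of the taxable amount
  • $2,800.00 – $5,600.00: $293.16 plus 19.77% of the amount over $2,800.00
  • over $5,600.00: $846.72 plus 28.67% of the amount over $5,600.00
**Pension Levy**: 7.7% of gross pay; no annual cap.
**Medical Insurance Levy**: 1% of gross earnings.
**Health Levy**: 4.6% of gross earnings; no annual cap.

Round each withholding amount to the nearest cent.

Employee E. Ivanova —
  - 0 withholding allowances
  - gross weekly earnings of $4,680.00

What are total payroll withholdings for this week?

State Income Tax: taxable = $4,680.00
  $293.16 + 19.77% × ($4,680.00 − $2,800.00) = $293.16 + 19.77% × $1,880.00 = $664.84
Pension Levy: 7.7% × $4,680.00 = $360.36
Medical Insurance Levy: 1% × $4,680.00 = $46.80
Health Levy: 4.6% × $4,680.00 = $215.28
Total: $664.84 + $360.36 + $46.80 + $215.28 = $1,287.28

$1,287.28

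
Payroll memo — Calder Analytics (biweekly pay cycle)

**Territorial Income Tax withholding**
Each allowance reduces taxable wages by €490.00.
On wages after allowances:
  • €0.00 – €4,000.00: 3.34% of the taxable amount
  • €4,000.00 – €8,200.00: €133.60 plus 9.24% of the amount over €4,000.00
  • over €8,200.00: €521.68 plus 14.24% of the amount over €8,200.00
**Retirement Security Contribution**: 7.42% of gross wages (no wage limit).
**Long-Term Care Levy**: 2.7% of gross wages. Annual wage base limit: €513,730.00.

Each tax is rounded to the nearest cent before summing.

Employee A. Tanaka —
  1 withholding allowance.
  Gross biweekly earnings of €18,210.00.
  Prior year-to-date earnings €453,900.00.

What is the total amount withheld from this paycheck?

€3,720.18

Territorial Income Tax: taxable = €18,210.00 − 1×€490.00 = €17,720.00
  €521.68 + 14.24% × (€17,720.00 − €8,200.00) = €521.68 + 14.24% × €9,520.00 = €1,877.33
Retirement Security Contribution: 7.42% × €18,210.00 = €1,351.18
Long-Term Care Levy: 2.7% × €18,210.00 = €491.67
Total: €1,877.33 + €1,351.18 + €491.67 = €3,720.18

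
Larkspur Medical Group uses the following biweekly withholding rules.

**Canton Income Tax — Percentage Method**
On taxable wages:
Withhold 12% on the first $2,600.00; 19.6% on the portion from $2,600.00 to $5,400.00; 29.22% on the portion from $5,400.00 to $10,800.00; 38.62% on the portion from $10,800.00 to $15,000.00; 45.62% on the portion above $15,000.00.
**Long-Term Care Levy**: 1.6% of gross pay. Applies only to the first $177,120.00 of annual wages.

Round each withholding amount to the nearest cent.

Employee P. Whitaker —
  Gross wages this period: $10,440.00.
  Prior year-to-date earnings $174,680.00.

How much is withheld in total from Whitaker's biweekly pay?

Canton Income Tax: taxable = $10,440.00
  $860.80 + 29.22% × ($10,440.00 − $5,400.00) = $860.80 + 29.22% × $5,040.00 = $2,333.49
Long-Term Care Levy: cap $177,120.00 − YTD $174,680.00 = $2,440.00 subject; 1.6% × $2,440.00 = $39.04
Total: $2,333.49 + $39.04 = $2,372.53

$2,372.53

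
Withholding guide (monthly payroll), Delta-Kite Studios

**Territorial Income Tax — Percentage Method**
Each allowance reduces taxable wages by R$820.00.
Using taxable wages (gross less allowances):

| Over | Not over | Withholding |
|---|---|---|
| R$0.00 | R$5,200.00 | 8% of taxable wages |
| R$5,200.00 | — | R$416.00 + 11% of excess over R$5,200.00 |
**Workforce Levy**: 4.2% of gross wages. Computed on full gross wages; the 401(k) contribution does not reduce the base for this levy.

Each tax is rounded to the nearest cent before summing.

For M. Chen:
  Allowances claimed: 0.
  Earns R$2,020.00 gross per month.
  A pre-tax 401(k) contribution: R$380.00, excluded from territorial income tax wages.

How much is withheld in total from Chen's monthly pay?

R$216.04

Territorial Income Tax: taxable = R$2,020.00 − R$380.00 = R$1,640.00
  8% × R$1,640.00 = R$131.20
Workforce Levy: 4.2% × R$2,020.00 = R$84.84
Total: R$131.20 + R$84.84 = R$216.04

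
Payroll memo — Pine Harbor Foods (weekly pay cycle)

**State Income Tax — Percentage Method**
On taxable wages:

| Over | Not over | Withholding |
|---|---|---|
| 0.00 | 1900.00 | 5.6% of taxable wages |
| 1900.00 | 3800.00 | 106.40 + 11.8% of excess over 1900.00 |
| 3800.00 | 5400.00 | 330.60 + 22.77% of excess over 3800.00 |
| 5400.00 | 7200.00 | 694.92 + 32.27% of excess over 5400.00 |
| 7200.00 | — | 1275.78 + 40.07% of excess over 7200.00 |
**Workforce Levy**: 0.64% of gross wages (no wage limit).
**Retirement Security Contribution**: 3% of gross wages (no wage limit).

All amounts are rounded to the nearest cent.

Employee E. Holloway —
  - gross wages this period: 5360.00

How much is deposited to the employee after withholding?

4479.09

State Income Tax: taxable = 5360.00
  330.60 + 22.77% × (5360.00 − 3800.00) = 330.60 + 22.77% × 1560.00 = 685.81
Workforce Levy: 0.64% × 5360.00 = 34.30
Retirement Security Contribution: 3% × 5360.00 = 160.80
Total withheld: 685.81 + 34.30 + 160.80 = 880.91
Net pay: 5360.00 − 880.91 = 4479.09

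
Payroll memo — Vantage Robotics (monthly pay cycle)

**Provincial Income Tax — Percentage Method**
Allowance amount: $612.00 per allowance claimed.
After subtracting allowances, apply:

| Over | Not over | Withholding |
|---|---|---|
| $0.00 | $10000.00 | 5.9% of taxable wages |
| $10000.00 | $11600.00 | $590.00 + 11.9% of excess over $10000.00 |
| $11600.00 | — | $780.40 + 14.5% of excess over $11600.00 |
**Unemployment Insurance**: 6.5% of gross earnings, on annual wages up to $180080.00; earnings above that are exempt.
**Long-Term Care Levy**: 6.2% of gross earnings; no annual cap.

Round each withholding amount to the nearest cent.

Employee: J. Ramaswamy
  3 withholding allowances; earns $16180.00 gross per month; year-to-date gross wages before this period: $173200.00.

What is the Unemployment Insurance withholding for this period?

$447.20

Unemployment Insurance: cap $180080.00 − YTD $173200.00 = $6880.00 subject; 6.5% × $6880.00 = $447.20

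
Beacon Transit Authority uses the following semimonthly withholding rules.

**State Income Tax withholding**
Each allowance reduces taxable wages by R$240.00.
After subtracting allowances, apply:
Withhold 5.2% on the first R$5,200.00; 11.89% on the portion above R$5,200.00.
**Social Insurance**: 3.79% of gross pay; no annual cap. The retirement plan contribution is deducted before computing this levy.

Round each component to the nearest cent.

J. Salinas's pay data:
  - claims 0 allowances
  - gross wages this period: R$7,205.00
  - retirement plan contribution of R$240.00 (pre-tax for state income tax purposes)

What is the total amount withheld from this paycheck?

State Income Tax: taxable = R$7,205.00 − R$240.00 = R$6,965.00
  R$270.40 + 11.89% × (R$6,965.00 − R$5,200.00) = R$270.40 + 11.89% × R$1,765.00 = R$480.26
Social Insurance: 3.79% × R$6,965.00 = R$263.97
Total: R$480.26 + R$263.97 = R$744.23

R$744.23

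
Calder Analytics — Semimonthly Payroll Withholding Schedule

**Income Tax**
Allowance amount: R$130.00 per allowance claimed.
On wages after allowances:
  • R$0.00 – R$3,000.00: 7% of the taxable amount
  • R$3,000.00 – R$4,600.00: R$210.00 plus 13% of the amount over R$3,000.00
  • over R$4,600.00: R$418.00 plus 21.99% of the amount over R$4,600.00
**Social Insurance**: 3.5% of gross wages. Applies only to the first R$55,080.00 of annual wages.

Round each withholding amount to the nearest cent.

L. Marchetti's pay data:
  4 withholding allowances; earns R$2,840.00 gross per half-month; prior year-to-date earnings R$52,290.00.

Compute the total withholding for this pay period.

R$260.05

Income Tax: taxable = R$2,840.00 − 4×R$130.00 = R$2,320.00
  7% × R$2,320.00 = R$162.40
Social Insurance: cap R$55,080.00 − YTD R$52,290.00 = R$2,790.00 subject; 3.5% × R$2,790.00 = R$97.65
Total: R$162.40 + R$97.65 = R$260.05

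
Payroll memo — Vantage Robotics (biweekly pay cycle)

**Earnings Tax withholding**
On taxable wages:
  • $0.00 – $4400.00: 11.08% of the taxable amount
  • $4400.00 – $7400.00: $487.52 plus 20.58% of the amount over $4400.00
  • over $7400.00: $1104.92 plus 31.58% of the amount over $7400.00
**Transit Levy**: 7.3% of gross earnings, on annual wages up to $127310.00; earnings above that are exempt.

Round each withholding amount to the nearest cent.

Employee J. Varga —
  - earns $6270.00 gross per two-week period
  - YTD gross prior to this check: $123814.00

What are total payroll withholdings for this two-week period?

Earnings Tax: taxable = $6270.00
  $487.52 + 20.58% × ($6270.00 − $4400.00) = $487.52 + 20.58% × $1870.00 = $872.37
Transit Levy: cap $127310.00 − YTD $123814.00 = $3496.00 subject; 7.3% × $3496.00 = $255.21
Total: $872.37 + $255.21 = $1127.58

$1127.58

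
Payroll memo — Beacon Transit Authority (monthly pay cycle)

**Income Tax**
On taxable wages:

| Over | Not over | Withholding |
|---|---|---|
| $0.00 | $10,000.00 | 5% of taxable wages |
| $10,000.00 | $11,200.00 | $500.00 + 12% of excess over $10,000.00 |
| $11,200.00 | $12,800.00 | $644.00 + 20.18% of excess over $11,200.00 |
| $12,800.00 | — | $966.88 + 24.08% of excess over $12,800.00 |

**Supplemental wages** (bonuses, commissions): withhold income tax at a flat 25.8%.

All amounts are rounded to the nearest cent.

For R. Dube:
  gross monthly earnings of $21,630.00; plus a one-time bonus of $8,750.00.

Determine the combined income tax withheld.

Income Tax: taxable = $21,630.00
  $966.88 + 24.08% × ($21,630.00 − $12,800.00) = $966.88 + 24.08% × $8,830.00 = $3,093.14
Supplemental (25.8% flat on bonus): 25.8% × $8,750.00 = $2,257.50
Total income tax: $3,093.14 + $2,257.50 = $5,350.64

$5,350.64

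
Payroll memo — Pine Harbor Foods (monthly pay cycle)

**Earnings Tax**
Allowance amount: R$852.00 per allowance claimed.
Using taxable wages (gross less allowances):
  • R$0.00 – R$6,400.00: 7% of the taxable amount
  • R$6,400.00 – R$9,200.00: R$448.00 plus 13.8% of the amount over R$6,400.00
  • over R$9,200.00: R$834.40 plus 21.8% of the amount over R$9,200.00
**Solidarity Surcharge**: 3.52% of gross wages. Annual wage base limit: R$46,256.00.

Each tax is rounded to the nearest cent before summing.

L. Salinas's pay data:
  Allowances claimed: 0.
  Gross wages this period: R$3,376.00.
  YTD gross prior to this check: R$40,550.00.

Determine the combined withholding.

Earnings Tax: taxable = R$3,376.00
  7% × R$3,376.00 = R$236.32
Solidarity Surcharge: 3.52% × R$3,376.00 = R$118.84
Total: R$236.32 + R$118.84 = R$355.16

R$355.16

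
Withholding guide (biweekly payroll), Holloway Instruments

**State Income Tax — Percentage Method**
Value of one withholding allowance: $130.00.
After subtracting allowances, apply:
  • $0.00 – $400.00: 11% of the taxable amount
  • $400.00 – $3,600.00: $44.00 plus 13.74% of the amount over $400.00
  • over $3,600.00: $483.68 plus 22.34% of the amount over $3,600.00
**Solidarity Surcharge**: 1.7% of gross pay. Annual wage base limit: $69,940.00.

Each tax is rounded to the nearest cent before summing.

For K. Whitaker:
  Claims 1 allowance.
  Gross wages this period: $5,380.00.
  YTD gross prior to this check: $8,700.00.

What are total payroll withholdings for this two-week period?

$943.75

State Income Tax: taxable = $5,380.00 − 1×$130.00 = $5,250.00
  $483.68 + 22.34% × ($5,250.00 − $3,600.00) = $483.68 + 22.34% × $1,650.00 = $852.29
Solidarity Surcharge: 1.7% × $5,380.00 = $91.46
Total: $852.29 + $91.46 = $943.75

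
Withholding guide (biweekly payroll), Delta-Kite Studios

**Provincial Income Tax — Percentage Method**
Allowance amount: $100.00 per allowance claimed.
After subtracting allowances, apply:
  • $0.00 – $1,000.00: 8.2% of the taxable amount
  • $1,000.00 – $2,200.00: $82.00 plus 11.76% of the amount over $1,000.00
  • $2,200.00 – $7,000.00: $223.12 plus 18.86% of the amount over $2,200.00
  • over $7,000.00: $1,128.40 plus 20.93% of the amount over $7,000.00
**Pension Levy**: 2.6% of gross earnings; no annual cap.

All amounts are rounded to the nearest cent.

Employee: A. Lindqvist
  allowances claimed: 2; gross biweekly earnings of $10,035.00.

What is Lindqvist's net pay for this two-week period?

Provincial Income Tax: taxable = $10,035.00 − 2×$100.00 = $9,835.00
  $1,128.40 + 20.93% × ($9,835.00 − $7,000.00) = $1,128.40 + 20.93% × $2,835.00 = $1,721.77
Pension Levy: 2.6% × $10,035.00 = $260.91
Total withheld: $1,721.77 + $260.91 = $1,982.68
Net pay: $10,035.00 − $1,982.68 = $8,052.32

$8,052.32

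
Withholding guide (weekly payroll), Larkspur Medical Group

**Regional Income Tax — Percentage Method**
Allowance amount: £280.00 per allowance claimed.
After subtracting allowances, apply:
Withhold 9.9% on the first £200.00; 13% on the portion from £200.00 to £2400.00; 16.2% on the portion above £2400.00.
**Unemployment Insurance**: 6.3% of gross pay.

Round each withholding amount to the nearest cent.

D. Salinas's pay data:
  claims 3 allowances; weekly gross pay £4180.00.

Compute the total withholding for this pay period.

Regional Income Tax: taxable = £4180.00 − 3×£280.00 = £3340.00
  £305.80 + 16.2% × (£3340.00 − £2400.00) = £305.80 + 16.2% × £940.00 = £458.08
Unemployment Insurance: 6.3% × £4180.00 = £263.34
Total: £458.08 + £263.34 = £721.42

£721.42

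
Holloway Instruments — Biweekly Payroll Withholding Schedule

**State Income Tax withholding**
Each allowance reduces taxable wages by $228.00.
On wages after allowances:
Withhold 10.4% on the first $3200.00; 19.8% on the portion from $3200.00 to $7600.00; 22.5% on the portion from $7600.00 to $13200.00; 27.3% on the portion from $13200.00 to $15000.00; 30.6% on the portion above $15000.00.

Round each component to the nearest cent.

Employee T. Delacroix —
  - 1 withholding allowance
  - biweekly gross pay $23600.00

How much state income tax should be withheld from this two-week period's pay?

$5517.23

State Income Tax: taxable = $23600.00 − 1×$228.00 = $23372.00
  $2955.40 + 30.6% × ($23372.00 − $15000.00) = $2955.40 + 30.6% × $8372.00 = $5517.23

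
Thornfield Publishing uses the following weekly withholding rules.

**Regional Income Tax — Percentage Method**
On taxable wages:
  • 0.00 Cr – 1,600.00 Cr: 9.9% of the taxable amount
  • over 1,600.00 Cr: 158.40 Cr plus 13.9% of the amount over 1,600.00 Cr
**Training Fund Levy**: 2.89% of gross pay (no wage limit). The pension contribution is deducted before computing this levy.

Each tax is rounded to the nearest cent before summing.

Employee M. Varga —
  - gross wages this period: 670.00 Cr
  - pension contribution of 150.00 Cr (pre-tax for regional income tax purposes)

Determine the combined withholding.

Regional Income Tax: taxable = 670.00 Cr − 150.00 Cr = 520.00 Cr
  9.9% × 520.00 Cr = 51.48 Cr
Training Fund Levy: 2.89% × 520.00 Cr = 15.03 Cr
Total: 51.48 Cr + 15.03 Cr = 66.51 Cr

66.51 Cr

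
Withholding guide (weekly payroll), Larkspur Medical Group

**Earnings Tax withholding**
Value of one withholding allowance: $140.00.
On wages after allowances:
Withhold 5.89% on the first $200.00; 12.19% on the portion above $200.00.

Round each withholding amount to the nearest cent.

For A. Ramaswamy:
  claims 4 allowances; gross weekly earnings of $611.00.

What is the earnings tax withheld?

$3.00

Earnings Tax: taxable = $611.00 − 4×$140.00 = $51.00
  5.89% × $51.00 = $3.00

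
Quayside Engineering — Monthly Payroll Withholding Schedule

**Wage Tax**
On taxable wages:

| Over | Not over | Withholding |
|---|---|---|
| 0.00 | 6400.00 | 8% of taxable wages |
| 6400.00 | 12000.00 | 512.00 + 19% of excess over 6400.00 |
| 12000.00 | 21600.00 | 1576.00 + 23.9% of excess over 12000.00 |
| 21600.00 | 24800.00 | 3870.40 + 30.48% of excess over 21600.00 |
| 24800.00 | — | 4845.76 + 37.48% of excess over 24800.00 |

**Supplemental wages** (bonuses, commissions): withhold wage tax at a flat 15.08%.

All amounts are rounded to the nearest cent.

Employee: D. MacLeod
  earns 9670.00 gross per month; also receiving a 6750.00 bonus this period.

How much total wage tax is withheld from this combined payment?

Wage Tax: taxable = 9670.00
  512.00 + 19% × (9670.00 − 6400.00) = 512.00 + 19% × 3270.00 = 1133.30
Supplemental (15.08% flat on bonus): 15.08% × 6750.00 = 1017.90
Total wage tax: 1133.30 + 1017.90 = 2151.20

2151.20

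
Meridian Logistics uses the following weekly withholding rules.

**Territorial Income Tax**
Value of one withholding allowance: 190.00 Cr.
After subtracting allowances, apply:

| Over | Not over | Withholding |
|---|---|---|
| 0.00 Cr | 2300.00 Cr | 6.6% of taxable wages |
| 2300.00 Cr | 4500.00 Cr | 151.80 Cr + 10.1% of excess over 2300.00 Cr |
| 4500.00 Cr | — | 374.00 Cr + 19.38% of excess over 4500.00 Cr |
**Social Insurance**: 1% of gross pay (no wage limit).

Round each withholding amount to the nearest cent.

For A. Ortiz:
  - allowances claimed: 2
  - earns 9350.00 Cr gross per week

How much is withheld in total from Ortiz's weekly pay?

1333.79 Cr

Territorial Income Tax: taxable = 9350.00 Cr − 2×190.00 Cr = 8970.00 Cr
  374.00 Cr + 19.38% × (8970.00 Cr − 4500.00 Cr) = 374.00 Cr + 19.38% × 4470.00 Cr = 1240.29 Cr
Social Insurance: 1% × 9350.00 Cr = 93.50 Cr
Total: 1240.29 Cr + 93.50 Cr = 1333.79 Cr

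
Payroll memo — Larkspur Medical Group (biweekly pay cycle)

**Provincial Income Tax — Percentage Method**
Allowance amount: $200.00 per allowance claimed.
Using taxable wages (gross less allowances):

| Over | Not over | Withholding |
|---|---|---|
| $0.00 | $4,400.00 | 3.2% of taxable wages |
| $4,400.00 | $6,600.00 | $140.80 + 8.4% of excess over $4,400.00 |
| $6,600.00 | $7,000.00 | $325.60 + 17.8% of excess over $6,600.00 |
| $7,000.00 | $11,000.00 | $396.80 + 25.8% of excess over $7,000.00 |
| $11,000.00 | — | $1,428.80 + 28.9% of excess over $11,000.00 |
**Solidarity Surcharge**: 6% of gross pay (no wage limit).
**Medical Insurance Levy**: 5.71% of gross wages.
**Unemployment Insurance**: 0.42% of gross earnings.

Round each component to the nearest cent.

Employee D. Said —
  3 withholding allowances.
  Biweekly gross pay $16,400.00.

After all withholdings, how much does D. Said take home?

Provincial Income Tax: taxable = $16,400.00 − 3×$200.00 = $15,800.00
  $1,428.80 + 28.9% × ($15,800.00 − $11,000.00) = $1,428.80 + 28.9% × $4,800.00 = $2,816.00
Solidarity Surcharge: 6% × $16,400.00 = $984.00
Medical Insurance Levy: 5.71% × $16,400.00 = $936.44
Unemployment Insurance: 0.42% × $16,400.00 = $68.88
Total withheld: $2,816.00 + $984.00 + $936.44 + $68.88 = $4,805.32
Net pay: $16,400.00 − $4,805.32 = $11,594.68

$11,594.68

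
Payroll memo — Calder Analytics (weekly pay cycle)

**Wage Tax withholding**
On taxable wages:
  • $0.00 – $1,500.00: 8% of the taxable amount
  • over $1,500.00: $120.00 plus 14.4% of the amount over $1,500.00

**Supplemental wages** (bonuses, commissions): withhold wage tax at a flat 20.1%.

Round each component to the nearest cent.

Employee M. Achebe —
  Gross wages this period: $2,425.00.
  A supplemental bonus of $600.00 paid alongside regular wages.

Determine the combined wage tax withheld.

Wage Tax: taxable = $2,425.00
  $120.00 + 14.4% × ($2,425.00 − $1,500.00) = $120.00 + 14.4% × $925.00 = $253.20
Supplemental (20.1% flat on bonus): 20.1% × $600.00 = $120.60
Total wage tax: $253.20 + $120.60 = $373.80

$373.80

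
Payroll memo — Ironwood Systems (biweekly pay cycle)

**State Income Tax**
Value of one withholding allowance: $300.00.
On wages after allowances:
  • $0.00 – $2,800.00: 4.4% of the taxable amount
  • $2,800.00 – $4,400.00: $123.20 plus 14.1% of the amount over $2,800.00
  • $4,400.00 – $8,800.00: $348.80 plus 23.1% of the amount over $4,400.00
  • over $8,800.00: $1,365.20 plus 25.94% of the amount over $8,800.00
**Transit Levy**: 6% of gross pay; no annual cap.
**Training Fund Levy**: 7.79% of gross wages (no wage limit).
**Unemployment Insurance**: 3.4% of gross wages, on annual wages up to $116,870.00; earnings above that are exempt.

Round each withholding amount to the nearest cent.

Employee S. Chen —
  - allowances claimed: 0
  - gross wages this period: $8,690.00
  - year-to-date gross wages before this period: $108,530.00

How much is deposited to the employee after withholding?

State Income Tax: taxable = $8,690.00
  $348.80 + 23.1% × ($8,690.00 − $4,400.00) = $348.80 + 23.1% × $4,290.00 = $1,339.79
Transit Levy: 6% × $8,690.00 = $521.40
Training Fund Levy: 7.79% × $8,690.00 = $676.95
Unemployment Insurance: cap $116,870.00 − YTD $108,530.00 = $8,340.00 subject; 3.4% × $8,340.00 = $283.56
Total withheld: $1,339.79 + $521.40 + $676.95 + $283.56 = $2,821.70
Net pay: $8,690.00 − $2,821.70 = $5,868.30

$5,868.30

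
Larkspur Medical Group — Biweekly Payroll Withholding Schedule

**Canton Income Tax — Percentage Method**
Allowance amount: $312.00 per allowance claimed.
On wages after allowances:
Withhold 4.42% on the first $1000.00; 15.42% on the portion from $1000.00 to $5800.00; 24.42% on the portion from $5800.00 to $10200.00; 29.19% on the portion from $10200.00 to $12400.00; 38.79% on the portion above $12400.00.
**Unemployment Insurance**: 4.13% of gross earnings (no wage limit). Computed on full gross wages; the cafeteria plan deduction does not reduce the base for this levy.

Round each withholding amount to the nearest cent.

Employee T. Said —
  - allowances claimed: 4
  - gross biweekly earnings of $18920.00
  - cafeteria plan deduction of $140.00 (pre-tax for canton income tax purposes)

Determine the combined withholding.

$5273.12

Canton Income Tax: taxable = $18920.00 − $140.00 − 4×$312.00 = $17532.00
  $2501.02 + 38.79% × ($17532.00 − $12400.00) = $2501.02 + 38.79% × $5132.00 = $4491.72
Unemployment Insurance: 4.13% × $18920.00 = $781.40
Total: $4491.72 + $781.40 = $5273.12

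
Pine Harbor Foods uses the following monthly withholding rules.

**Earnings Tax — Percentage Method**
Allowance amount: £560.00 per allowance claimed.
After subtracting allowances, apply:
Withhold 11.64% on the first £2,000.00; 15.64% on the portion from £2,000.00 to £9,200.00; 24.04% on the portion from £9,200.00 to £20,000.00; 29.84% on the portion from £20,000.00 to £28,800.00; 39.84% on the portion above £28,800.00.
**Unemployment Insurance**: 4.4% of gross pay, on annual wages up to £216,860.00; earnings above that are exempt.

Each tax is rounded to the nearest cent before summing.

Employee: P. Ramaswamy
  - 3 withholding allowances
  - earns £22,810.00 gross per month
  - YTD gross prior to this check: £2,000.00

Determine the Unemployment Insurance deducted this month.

Unemployment Insurance: 4.4% × £22,810.00 = £1,003.64

£1,003.64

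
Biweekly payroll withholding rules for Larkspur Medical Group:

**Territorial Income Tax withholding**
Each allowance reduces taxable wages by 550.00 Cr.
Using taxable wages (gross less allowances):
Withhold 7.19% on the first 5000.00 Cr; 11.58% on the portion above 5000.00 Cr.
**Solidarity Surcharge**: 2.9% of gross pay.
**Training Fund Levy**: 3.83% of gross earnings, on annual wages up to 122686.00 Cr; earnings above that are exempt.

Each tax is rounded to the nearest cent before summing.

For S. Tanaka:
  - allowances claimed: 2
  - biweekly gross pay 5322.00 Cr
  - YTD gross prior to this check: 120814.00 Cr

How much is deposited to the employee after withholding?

Territorial Income Tax: taxable = 5322.00 Cr − 2×550.00 Cr = 4222.00 Cr
  7.19% × 4222.00 Cr = 303.56 Cr
Solidarity Surcharge: 2.9% × 5322.00 Cr = 154.34 Cr
Training Fund Levy: cap 122686.00 Cr − YTD 120814.00 Cr = 1872.00 Cr subject; 3.83% × 1872.00 Cr = 71.70 Cr
Total withheld: 303.56 Cr + 154.34 Cr + 71.70 Cr = 529.60 Cr
Net pay: 5322.00 Cr − 529.60 Cr = 4792.40 Cr

4792.40 Cr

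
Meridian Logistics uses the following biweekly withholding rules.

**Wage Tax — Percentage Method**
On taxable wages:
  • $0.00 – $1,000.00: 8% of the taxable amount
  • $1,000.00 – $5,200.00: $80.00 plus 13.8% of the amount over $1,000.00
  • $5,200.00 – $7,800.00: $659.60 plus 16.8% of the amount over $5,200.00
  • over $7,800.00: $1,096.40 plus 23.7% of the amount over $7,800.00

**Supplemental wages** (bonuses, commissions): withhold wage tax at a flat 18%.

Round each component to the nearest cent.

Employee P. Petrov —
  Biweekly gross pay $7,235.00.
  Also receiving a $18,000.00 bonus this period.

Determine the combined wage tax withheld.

$4,241.48

Wage Tax: taxable = $7,235.00
  $659.60 + 16.8% × ($7,235.00 − $5,200.00) = $659.60 + 16.8% × $2,035.00 = $1,001.48
Supplemental (18% flat on bonus): 18% × $18,000.00 = $3,240.00
Total wage tax: $1,001.48 + $3,240.00 = $4,241.48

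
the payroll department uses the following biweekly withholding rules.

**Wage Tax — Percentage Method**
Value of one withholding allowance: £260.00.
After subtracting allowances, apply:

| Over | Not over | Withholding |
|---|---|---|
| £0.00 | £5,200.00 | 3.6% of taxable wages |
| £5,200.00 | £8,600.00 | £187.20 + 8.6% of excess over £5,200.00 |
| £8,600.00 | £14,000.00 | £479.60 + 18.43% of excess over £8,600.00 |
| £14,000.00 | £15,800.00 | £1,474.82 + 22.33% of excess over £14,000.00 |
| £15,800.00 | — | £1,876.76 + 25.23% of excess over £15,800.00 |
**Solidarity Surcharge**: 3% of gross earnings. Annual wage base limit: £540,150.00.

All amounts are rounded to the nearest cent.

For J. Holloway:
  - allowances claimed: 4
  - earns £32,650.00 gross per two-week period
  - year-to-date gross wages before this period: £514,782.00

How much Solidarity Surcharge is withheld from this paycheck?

£761.04

Solidarity Surcharge: cap £540,150.00 − YTD £514,782.00 = £25,368.00 subject; 3% × £25,368.00 = £761.04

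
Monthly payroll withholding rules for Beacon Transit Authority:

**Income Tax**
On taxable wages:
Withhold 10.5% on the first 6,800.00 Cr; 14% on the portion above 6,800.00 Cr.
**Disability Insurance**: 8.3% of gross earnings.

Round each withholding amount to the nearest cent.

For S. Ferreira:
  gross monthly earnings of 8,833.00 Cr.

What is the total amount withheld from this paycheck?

Income Tax: taxable = 8,833.00 Cr
  714.00 Cr + 14% × (8,833.00 Cr − 6,800.00 Cr) = 714.00 Cr + 14% × 2,033.00 Cr = 998.62 Cr
Disability Insurance: 8.3% × 8,833.00 Cr = 733.14 Cr
Total: 998.62 Cr + 733.14 Cr = 1,731.76 Cr

1,731.76 Cr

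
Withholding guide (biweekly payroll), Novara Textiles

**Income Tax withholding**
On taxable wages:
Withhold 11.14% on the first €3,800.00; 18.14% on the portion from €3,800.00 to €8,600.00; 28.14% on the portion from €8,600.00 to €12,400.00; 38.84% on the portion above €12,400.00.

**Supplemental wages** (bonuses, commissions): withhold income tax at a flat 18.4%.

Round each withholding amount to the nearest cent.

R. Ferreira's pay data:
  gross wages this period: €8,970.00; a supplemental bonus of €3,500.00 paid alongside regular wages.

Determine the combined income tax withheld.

€2,042.16

Income Tax: taxable = €8,970.00
  €1,294.04 + 28.14% × (€8,970.00 − €8,600.00) = €1,294.04 + 28.14% × €370.00 = €1,398.16
Supplemental (18.4% flat on bonus): 18.4% × €3,500.00 = €644.00
Total income tax: €1,398.16 + €644.00 = €2,042.16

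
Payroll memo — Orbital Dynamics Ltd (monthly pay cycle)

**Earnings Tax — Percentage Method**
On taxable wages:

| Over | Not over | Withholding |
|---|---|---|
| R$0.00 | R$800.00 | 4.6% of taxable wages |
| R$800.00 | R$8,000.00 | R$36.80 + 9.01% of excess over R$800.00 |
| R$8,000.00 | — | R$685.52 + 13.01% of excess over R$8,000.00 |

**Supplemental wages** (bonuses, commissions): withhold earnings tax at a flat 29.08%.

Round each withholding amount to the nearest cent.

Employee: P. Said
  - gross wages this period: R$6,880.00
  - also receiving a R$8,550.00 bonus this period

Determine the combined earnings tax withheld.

R$3,070.95

Earnings Tax: taxable = R$6,880.00
  R$36.80 + 9.01% × (R$6,880.00 − R$800.00) = R$36.80 + 9.01% × R$6,080.00 = R$584.61
Supplemental (29.08% flat on bonus): 29.08% × R$8,550.00 = R$2,486.34
Total earnings tax: R$584.61 + R$2,486.34 = R$3,070.95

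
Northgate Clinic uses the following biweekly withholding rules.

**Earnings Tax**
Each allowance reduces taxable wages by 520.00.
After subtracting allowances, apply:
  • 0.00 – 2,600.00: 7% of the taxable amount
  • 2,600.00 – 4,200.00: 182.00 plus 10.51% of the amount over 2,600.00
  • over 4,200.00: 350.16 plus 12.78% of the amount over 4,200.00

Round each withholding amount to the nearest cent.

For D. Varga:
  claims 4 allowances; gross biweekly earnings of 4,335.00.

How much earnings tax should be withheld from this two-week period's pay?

157.85

Earnings Tax: taxable = 4,335.00 − 4×520.00 = 2,255.00
  7% × 2,255.00 = 157.85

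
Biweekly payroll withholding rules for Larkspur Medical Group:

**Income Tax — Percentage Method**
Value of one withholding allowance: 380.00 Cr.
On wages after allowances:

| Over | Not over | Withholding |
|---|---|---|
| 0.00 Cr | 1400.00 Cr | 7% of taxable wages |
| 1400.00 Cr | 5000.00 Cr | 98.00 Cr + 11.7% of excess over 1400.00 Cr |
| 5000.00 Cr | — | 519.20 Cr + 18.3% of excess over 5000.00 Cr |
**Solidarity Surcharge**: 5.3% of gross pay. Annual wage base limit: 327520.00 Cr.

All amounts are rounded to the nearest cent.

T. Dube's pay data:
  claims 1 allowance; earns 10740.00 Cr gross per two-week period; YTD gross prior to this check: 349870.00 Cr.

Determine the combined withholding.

1500.08 Cr

Income Tax: taxable = 10740.00 Cr − 1×380.00 Cr = 10360.00 Cr
  519.20 Cr + 18.3% × (10360.00 Cr − 5000.00 Cr) = 519.20 Cr + 18.3% × 5360.00 Cr = 1500.08 Cr
Solidarity Surcharge: YTD 349870.00 Cr ≥ cap 327520.00 Cr → 0.00 Cr
Total: 1500.08 Cr + 0.00 Cr = 1500.08 Cr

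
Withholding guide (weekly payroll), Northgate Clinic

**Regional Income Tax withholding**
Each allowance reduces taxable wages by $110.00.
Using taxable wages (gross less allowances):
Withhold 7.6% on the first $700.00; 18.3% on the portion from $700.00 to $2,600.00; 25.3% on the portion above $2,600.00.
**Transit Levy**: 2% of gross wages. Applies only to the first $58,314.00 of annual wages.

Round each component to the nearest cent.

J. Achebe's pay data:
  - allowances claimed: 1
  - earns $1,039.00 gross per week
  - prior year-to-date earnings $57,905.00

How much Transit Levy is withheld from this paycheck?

Transit Levy: cap $58,314.00 − YTD $57,905.00 = $409.00 subject; 2% × $409.00 = $8.18

$8.18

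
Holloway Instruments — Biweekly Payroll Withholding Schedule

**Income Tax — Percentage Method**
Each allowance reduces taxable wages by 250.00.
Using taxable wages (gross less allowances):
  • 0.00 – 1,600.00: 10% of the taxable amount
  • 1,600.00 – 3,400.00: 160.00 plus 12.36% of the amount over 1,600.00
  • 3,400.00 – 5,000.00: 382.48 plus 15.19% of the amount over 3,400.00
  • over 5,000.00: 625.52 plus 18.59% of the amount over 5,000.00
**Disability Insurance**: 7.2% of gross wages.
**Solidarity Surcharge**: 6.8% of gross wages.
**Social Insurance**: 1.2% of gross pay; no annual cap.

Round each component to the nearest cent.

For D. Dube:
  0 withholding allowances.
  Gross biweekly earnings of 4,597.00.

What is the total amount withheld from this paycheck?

Income Tax: taxable = 4,597.00
  382.48 + 15.19% × (4,597.00 − 3,400.00) = 382.48 + 15.19% × 1,197.00 = 564.30
Disability Insurance: 7.2% × 4,597.00 = 330.98
Solidarity Surcharge: 6.8% × 4,597.00 = 312.60
Social Insurance: 1.2% × 4,597.00 = 55.16
Total: 564.30 + 330.98 + 312.60 + 55.16 = 1,263.04

1,263.04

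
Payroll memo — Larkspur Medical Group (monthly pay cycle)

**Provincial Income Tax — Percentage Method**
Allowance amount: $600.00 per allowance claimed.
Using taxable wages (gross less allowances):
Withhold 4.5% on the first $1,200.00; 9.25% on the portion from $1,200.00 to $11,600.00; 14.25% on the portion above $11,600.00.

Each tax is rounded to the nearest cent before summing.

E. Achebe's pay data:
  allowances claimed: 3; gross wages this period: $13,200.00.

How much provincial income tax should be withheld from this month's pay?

$997.50

Provincial Income Tax: taxable = $13,200.00 − 3×$600.00 = $11,400.00
  $54.00 + 9.25% × ($11,400.00 − $1,200.00) = $54.00 + 9.25% × $10,200.00 = $997.50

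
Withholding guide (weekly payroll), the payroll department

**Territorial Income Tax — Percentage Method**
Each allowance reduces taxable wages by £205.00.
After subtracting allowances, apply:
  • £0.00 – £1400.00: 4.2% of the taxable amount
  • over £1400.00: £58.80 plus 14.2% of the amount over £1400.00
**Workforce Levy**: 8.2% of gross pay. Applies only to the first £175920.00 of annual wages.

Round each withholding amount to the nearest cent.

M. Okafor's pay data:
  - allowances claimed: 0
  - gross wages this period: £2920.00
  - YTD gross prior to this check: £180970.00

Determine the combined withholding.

Territorial Income Tax: taxable = £2920.00
  £58.80 + 14.2% × (£2920.00 − £1400.00) = £58.80 + 14.2% × £1520.00 = £274.64
Workforce Levy: YTD £180970.00 ≥ cap £175920.00 → £0.00
Total: £274.64 + £0.00 = £274.64

£274.64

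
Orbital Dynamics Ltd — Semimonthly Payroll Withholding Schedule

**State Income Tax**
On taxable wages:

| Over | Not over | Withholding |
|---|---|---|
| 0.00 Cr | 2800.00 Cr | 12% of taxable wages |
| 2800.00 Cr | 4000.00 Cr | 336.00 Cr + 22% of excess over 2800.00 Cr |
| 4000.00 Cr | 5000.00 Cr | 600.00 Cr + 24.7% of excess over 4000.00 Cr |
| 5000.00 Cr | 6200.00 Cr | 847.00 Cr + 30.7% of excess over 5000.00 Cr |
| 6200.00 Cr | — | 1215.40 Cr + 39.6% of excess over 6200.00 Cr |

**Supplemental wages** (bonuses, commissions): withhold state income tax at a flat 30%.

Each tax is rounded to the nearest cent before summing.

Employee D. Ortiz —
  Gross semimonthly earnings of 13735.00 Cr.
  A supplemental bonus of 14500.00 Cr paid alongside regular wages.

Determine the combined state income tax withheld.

State Income Tax: taxable = 13735.00 Cr
  1215.40 Cr + 39.6% × (13735.00 Cr − 6200.00 Cr) = 1215.40 Cr + 39.6% × 7535.00 Cr = 4199.26 Cr
Supplemental (30% flat on bonus): 30% × 14500.00 Cr = 4350.00 Cr
Total state income tax: 4199.26 Cr + 4350.00 Cr = 8549.26 Cr

8549.26 Cr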